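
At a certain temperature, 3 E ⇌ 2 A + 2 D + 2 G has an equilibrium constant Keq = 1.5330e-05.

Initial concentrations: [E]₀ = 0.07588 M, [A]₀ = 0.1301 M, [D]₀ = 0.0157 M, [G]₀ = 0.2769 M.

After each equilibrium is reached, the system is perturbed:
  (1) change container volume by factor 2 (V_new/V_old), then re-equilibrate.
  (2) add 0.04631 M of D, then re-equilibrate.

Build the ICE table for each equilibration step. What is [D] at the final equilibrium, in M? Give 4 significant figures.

Q₀ = 7.3218e-04 vs Keq = 1.5330e-05 ⇒ Q>K, reverse
Step 1:
                   E          A          D          G
  init       0.07588     0.1301     0.0157     0.2769
  Δ          0.01813   -0.01209   -0.01209   -0.01209
  eq         0.09401      0.118   0.003612     0.2648
  solve Keq expr → x = -0.006044; check Q = 1.5330e-05
Then change container volume by factor 2 (V_new/V_old).
Step 2:
                   E          A          D          G
  init       0.04701    0.05901   0.001806     0.1324
  Δ        -0.003681   0.002454   0.002454   0.002454
  eq         0.04333    0.06146    0.00426     0.1349
  solve Keq expr → x = 0.001227; check Q = 1.5330e-05
Then add 0.04631 M of D.
Step 3:
                   E          A          D          G
  init       0.04333    0.06146    0.05057     0.1349
  Δ          0.03936   -0.02624   -0.02624   -0.02624
  eq         0.08268    0.03522    0.02433     0.1086
  solve Keq expr → x = -0.01312; check Q = 1.5330e-05

[D]_eq = 0.02433 M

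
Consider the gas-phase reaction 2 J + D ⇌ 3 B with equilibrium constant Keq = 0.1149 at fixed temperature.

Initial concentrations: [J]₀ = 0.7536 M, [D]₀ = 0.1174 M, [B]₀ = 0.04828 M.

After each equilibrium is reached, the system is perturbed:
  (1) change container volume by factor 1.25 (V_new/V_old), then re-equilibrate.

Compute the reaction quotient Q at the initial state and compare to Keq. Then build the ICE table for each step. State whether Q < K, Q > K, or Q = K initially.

Q₀ = 0.001688 vs Keq = 0.1149 ⇒ Q<K, forward
Step 1:
                   J          D          B
  I           0.7536     0.1174    0.04828
  C         -0.07546   -0.03773     0.1132
  E           0.6781    0.07967     0.1615
  solve Keq expr → x = 0.03773; check Q = 0.1149
Then change container volume by factor 1.25 (V_new/V_old).
Step 2:
                   J          D          B
  I           0.5425    0.06374     0.1292
  C                0          0          0
  E           0.5425    0.06374     0.1292
  solve Keq expr → x = 0; check Q = 0.1149

Q₀ = 0.001688; Q < K (proceeds forward)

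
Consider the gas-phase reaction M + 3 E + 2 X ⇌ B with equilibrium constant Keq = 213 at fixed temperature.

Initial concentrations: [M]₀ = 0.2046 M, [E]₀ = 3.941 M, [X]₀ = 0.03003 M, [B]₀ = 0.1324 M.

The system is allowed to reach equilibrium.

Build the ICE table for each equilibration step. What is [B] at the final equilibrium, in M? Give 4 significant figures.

Q₀ = 11.72 vs Keq = 213 ⇒ Q<K, forward
Step 1:
                  M         E         X         B
  I          0.2046     3.941   0.03003    0.1324
  C        -0.01119  -0.03358  -0.02239   0.01119
  E          0.1934     3.907  0.007644    0.1436
  solve Keq expr → x = 0.01119; check Q = 213

[B]_eq = 0.1436 M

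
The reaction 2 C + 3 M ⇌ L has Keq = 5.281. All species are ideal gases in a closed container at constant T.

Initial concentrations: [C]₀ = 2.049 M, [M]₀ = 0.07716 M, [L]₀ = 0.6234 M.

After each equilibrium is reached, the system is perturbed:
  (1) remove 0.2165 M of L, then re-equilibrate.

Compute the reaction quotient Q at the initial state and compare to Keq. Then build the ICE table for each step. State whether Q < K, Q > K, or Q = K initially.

Q₀ = 323.2 vs Keq = 5.281 ⇒ Q>K, reverse
Step 1:
                  C         M         L
  init        2.049   0.07716    0.6234
  Δ          0.1355    0.2033  -0.06775
  eq          2.185    0.2804    0.5556
  solve Keq expr → x = -0.06775; check Q = 5.281
Then remove 0.2165 M of L.
Step 2:
                  C         M         L
  init        2.185    0.2804    0.3391
  Δ        -0.02518  -0.03777   0.01259
  eq          2.159    0.2426    0.3517
  solve Keq expr → x = 0.01259; check Q = 5.281

Q₀ = 323.2; Q > K (proceeds reverse)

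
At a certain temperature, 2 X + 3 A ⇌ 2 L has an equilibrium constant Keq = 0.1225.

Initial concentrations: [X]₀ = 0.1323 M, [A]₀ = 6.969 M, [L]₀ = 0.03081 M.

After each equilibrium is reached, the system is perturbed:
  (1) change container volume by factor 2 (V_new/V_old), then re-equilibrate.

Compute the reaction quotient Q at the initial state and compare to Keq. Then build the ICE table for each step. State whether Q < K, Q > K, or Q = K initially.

Q₀ = 1.6023e-04; Q < K (proceeds forward)

Q₀ = 1.6023e-04 vs Keq = 0.1225 ⇒ Q<K, forward
Step 1:
                    X           A           L
  I            0.1323       6.969     0.03081
  C           -0.1097     -0.1645      0.1097
  E           0.02262       6.804      0.1405
  solve Keq expr → x = 0.05484; check Q = 0.1225
Then change container volume by factor 2 (V_new/V_old).
Step 2:
                    X           A           L
  I           0.01131       3.402     0.07025
  C           0.01404     0.02107    -0.01404
  E           0.02535       3.423      0.0562
  solve Keq expr → x = -0.007022; check Q = 0.1225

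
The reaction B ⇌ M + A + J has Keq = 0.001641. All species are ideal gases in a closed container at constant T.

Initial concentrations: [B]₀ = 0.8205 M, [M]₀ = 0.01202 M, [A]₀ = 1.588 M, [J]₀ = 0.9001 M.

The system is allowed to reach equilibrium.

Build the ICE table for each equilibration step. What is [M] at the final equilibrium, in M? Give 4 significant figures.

[M]_eq = 9.7330e-04 M

Q₀ = 0.02094 vs Keq = 0.001641 ⇒ Q>K, reverse
Step 1:
                  B         M         A         J
  init       0.8205   0.01202     1.588    0.9001
  Δ         0.01105  -0.01105  -0.01105  -0.01105
  eq         0.8315 9.7330e-04     1.577    0.8891
  solve Keq expr → x = -0.01105; check Q = 0.001641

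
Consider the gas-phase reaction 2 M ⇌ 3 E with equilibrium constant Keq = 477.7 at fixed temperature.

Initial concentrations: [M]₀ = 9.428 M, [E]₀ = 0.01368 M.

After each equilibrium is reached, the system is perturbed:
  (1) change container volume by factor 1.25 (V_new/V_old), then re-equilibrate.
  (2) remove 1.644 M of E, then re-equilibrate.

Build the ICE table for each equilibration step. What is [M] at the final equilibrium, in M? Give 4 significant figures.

Q₀ = 2.8802e-08 vs Keq = 477.7 ⇒ Q<K, forward
Step 1:
                   M          E
  I            9.428    0.01368
  C           -7.647      11.47
  E            1.781      11.48
  solve Keq expr → x = 3.824; check Q = 477.7
Then change container volume by factor 1.25 (V_new/V_old).
Step 2:
                   M          E
  I            1.425      9.188
  C          -0.1145     0.1718
  E             1.31      9.359
  solve Keq expr → x = 0.05725; check Q = 477.7
Then remove 1.644 M of E.
Step 3:
                   M          E
  I             1.31      7.715
  C          -0.2556     0.3833
  E            1.055      8.099
  solve Keq expr → x = 0.1278; check Q = 477.7

[M]_eq = 1.055 M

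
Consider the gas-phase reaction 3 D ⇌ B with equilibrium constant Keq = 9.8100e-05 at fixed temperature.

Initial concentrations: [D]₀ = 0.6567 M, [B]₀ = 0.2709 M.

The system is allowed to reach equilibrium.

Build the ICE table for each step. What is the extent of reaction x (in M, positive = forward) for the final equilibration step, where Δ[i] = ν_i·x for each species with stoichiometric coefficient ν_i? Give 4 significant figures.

x = -0.2706 M

Q₀ = 0.9566 vs Keq = 9.8100e-05 ⇒ Q>K, reverse
Step 1:
                    D           B
  I            0.6567      0.2709
  C            0.8118     -0.2706
  E             1.468  3.1064e-04
  solve Keq expr → x = -0.2706; check Q = 9.8100e-05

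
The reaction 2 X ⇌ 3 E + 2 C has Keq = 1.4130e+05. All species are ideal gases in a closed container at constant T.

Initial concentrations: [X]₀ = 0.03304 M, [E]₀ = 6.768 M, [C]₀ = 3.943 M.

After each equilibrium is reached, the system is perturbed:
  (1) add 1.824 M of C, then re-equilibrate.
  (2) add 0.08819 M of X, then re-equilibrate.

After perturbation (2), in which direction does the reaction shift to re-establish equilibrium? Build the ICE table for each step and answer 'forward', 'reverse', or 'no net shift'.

Direction: forward

Q₀ = 4.4152e+06 vs Keq = 1.4130e+05 ⇒ Q>K, reverse
Step 1:
                  X         E         C
  I         0.03304     6.768     3.943
  C          0.1372   -0.2057   -0.1372
  E          0.1702     6.562     3.806
  solve Keq expr → x = -0.06858; check Q = 1.4130e+05
Then add 1.824 M of C.
Step 2:
                  X         E         C
  I          0.1702     6.562      5.63
  C         0.07221   -0.1083  -0.07221
  E          0.2424     6.454     5.558
  solve Keq expr → x = -0.03611; check Q = 1.4130e+05
Then add 0.08819 M of X.
Step 3:
                  X         E         C
  I          0.3306     6.454     5.558
  C        -0.07806    0.1171   0.07806
  E          0.2525     6.571     5.636
  solve Keq expr → x = 0.03903; check Q = 1.4130e+05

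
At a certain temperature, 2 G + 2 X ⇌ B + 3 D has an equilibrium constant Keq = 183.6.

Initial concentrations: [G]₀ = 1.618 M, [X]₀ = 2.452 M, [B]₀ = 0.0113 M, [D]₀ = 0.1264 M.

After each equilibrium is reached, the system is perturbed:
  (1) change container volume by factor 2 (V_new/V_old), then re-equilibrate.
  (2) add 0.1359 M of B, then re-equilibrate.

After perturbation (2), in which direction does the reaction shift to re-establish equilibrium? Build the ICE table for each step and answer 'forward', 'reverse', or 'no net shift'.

Direction: reverse

Q₀ = 1.4498e-06 vs Keq = 183.6 ⇒ Q<K, forward
Step 1:
                    G           X           B           D
  Initial       1.618       2.452      0.0113      0.1264
  Change       -1.415      -1.415      0.7073       2.122
  Equil        0.2033       1.037      0.7186       2.248
  solve Keq expr → x = 0.7073; check Q = 183.6
Then change container volume by factor 2 (V_new/V_old).
Step 2:
                    G           X           B           D
  Initial      0.1017      0.5187      0.3593       1.124
  Change            0           0           0           0
  Equil        0.1017      0.5187      0.3593       1.124
  solve Keq expr → x = 0; check Q = 183.6
Then add 0.1359 M of B.
Step 3:
                    G           X           B           D
  Initial      0.1017      0.5187      0.4952       1.124
  Change      0.01167     0.01167   -0.005836    -0.01751
  Equil        0.1133      0.5303      0.4894       1.107
  solve Keq expr → x = -0.005836; check Q = 183.6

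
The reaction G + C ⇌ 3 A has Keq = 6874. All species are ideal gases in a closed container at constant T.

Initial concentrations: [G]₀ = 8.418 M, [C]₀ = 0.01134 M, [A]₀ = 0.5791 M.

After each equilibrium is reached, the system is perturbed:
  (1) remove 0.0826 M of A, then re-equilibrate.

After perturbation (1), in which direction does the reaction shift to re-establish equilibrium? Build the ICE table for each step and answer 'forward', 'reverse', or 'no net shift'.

Q₀ = 2.034 vs Keq = 6874 ⇒ Q<K, forward
Step 1:
                  G         C         A
  Initial     8.418   0.01134    0.5791
  Change   -0.01134  -0.01134   0.03401
  Equil       8.407 3.9882e-06    0.6131
  solve Keq expr → x = 0.01134; check Q = 6874
Then remove 0.0826 M of A.
Step 2:
                  G         C         A
  Initial     8.407 3.9882e-06    0.5305
  Change  -1.4044e-06 -1.4044e-06 4.2133e-06
  Equil       8.407 2.5838e-06    0.5305
  solve Keq expr → x = 1.4044e-06; check Q = 6874

Direction: forward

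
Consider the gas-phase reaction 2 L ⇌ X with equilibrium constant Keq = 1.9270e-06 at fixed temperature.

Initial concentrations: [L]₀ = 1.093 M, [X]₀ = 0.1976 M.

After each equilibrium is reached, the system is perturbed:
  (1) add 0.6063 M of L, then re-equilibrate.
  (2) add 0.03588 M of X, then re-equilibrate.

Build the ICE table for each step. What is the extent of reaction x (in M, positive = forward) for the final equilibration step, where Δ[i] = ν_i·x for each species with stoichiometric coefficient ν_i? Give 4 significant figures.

x = -0.03588 M

Q₀ = 0.1654 vs Keq = 1.9270e-06 ⇒ Q>K, reverse
Step 1:
                  L         X
  Initial     1.093    0.1976
  Change     0.3952   -0.1976
  Equil       1.488 4.2678e-06
  solve Keq expr → x = -0.1976; check Q = 1.9270e-06
Then add 0.6063 M of L.
Step 2:
                  L         X
  Initial     2.094 4.2678e-06
  Change  -8.3714e-06 4.1857e-06
  Equil       2.094 8.4535e-06
  solve Keq expr → x = 4.1857e-06; check Q = 1.9270e-06
Then add 0.03588 M of X.
Step 3:
                  L         X
  Initial     2.094   0.03589
  Change    0.07176  -0.03588
  Equil       2.166 9.0426e-06
  solve Keq expr → x = -0.03588; check Q = 1.9270e-06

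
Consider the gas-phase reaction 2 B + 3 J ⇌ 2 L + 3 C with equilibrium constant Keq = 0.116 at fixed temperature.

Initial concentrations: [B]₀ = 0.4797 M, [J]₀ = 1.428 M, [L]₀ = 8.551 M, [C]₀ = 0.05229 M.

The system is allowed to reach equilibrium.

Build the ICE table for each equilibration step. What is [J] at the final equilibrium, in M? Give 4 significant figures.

Q₀ = 0.0156 vs Keq = 0.116 ⇒ Q<K, forward
Step 1:
                   B          J          L          C
  init        0.4797      1.428      8.551    0.05229
  Δ         -0.02838   -0.04257    0.02838    0.04257
  eq          0.4513      1.385      8.579    0.09486
  solve Keq expr → x = 0.01419; check Q = 0.116

[J]_eq = 1.385 M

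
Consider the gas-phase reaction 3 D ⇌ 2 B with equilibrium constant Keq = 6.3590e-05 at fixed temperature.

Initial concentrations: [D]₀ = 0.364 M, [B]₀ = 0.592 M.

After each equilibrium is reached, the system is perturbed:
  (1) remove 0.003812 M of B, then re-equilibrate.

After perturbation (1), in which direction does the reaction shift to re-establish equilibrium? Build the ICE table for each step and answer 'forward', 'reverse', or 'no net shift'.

Direction: forward

Q₀ = 7.267 vs Keq = 6.3590e-05 ⇒ Q>K, reverse
Step 1:
                   D          B
  I            0.364      0.592
  C           0.8716     -0.581
  E            1.236    0.01095
  solve Keq expr → x = -0.2905; check Q = 6.3590e-05
Then remove 0.003812 M of B.
Step 2:
                   D          B
  I            1.236    0.00714
  C        -0.005606   0.003738
  E             1.23    0.01088
  solve Keq expr → x = 0.001869; check Q = 6.3590e-05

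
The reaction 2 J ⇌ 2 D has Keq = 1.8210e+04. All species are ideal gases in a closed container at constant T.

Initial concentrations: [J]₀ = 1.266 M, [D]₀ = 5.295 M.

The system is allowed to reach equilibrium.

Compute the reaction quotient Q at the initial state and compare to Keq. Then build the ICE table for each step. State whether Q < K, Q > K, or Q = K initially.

Q₀ = 17.49 vs Keq = 1.8210e+04 ⇒ Q<K, forward
Step 1:
                    J           D
  init          1.266       5.295
  Δ            -1.218       1.218
  eq          0.04826       6.513
  solve Keq expr → x = 0.6089; check Q = 1.8210e+04

Q₀ = 17.49; Q < K (proceeds forward)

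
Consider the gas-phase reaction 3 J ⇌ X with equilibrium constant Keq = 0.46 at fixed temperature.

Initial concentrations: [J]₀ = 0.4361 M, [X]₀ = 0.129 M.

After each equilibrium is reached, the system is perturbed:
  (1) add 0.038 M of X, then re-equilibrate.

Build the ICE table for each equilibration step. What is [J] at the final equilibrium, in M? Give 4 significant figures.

[J]_eq = 0.6154 M

Q₀ = 1.555 vs Keq = 0.46 ⇒ Q>K, reverse
Step 1:
                  J         X
  init       0.4361     0.129
  Δ          0.1328  -0.04428
  eq         0.5689   0.08472
  solve Keq expr → x = -0.04428; check Q = 0.46
Then add 0.038 M of X.
Step 2:
                  J         X
  init       0.5689    0.1227
  Δ         0.04648  -0.01549
  eq         0.6154    0.1072
  solve Keq expr → x = -0.01549; check Q = 0.46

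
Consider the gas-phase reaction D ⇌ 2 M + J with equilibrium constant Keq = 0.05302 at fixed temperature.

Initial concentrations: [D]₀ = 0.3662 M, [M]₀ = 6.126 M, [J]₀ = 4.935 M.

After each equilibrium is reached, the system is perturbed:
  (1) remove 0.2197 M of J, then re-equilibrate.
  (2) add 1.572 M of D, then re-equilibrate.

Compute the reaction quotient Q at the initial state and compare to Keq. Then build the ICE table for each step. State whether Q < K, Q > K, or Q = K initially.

Q₀ = 505.7 vs Keq = 0.05302 ⇒ Q>K, reverse
Step 1:
                  D         M         J
  I          0.3662     6.126     4.935
  C           2.916    -5.832    -2.916
  E           3.282    0.2936     2.019
  solve Keq expr → x = -2.916; check Q = 0.05302
Then remove 0.2197 M of J.
Step 2:
                  D         M         J
  I           3.282    0.2936     1.799
  C       -0.008161   0.01632  0.008161
  E           3.274    0.3099     1.807
  solve Keq expr → x = 0.008161; check Q = 0.05302
Then add 1.572 M of D.
Step 3:
                  D         M         J
  I           4.846    0.3099     1.807
  C        -0.03135   0.06269   0.03135
  E           4.815    0.3726     1.839
  solve Keq expr → x = 0.03135; check Q = 0.05302

Q₀ = 505.7; Q > K (proceeds reverse)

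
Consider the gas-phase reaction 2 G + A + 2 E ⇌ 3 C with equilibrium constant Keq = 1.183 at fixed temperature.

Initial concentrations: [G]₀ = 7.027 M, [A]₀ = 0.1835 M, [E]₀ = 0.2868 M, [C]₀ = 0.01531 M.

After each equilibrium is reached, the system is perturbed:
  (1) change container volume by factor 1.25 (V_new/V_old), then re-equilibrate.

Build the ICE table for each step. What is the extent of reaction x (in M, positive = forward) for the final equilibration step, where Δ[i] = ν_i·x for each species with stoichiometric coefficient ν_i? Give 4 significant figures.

x = -0.004153 M

Q₀ = 4.8149e-06 vs Keq = 1.183 ⇒ Q<K, forward
Step 1:
                  G         A         E         C
  I           7.027    0.1835    0.2868   0.01531
  C         -0.2023   -0.1012   -0.2023    0.3035
  E           6.825   0.08235   0.08449    0.3188
  solve Keq expr → x = 0.1012; check Q = 1.183
Then change container volume by factor 1.25 (V_new/V_old).
Step 2:
                  G         A         E         C
  I            5.46   0.06588   0.06759     0.255
  C        0.008307  0.004153  0.008307  -0.01246
  E           5.468   0.07003    0.0759    0.2426
  solve Keq expr → x = -0.004153; check Q = 1.183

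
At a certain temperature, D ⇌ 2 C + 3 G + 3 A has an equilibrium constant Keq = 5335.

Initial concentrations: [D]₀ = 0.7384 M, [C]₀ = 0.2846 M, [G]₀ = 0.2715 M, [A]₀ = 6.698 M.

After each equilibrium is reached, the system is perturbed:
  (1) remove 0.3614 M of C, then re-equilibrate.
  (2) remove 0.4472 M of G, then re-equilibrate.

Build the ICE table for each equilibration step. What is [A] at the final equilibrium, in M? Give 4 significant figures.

[A]_eq = 8.226 M

Q₀ = 0.6597 vs Keq = 5335 ⇒ Q<K, forward
Step 1:
                    D           C           G           A
  I            0.7384      0.2846      0.2715       6.698
  C           -0.3984      0.7968       1.195       1.195
  E              0.34       1.081       1.467       7.893
  solve Keq expr → x = 0.3984; check Q = 5335
Then remove 0.3614 M of C.
Step 2:
                    D           C           G           A
  I              0.34        0.72       1.467       7.893
  C          -0.05305      0.1061      0.1592      0.1592
  E             0.287      0.8261       1.626       8.052
  solve Keq expr → x = 0.05305; check Q = 5335
Then remove 0.4472 M of G.
Step 3:
                    D           C           G           A
  I             0.287      0.8261       1.179       8.052
  C          -0.05795      0.1159      0.1739      0.1739
  E             0.229       0.942       1.352       8.226
  solve Keq expr → x = 0.05795; check Q = 5335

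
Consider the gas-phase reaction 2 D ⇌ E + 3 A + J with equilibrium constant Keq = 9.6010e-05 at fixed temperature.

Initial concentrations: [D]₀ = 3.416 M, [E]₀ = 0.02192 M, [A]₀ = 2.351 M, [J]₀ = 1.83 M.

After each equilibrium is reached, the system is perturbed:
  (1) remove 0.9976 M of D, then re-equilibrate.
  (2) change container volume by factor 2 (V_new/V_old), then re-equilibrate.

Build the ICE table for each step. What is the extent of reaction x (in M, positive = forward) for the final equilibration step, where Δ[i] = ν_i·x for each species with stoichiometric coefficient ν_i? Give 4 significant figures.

x = 9.4273e-05 M

Q₀ = 0.04467 vs Keq = 9.6010e-05 ⇒ Q>K, reverse
Step 1:
                    D           E           A           J
  init          3.416     0.02192       2.351        1.83
  Δ           0.04373    -0.02187     -0.0656    -0.02187
  eq             3.46  5.3246e-05       2.285       1.808
  solve Keq expr → x = -0.02187; check Q = 9.6010e-05
Then remove 0.9976 M of D.
Step 2:
                    D           E           A           J
  init          2.462  5.3246e-05       2.285       1.808
  Δ        5.2550e-05 -2.6275e-05 -7.8825e-05 -2.6275e-05
  eq            2.462  2.6971e-05       2.285       1.808
  solve Keq expr → x = -2.6275e-05; check Q = 9.6010e-05
Then change container volume by factor 2 (V_new/V_old).
Step 3:
                    D           E           A           J
  init          1.231  1.3485e-05       1.143      0.9041
  Δ       -1.8855e-04  9.4273e-05  2.8282e-04  9.4273e-05
  eq            1.231  1.0776e-04       1.143      0.9041
  solve Keq expr → x = 9.4273e-05; check Q = 9.6010e-05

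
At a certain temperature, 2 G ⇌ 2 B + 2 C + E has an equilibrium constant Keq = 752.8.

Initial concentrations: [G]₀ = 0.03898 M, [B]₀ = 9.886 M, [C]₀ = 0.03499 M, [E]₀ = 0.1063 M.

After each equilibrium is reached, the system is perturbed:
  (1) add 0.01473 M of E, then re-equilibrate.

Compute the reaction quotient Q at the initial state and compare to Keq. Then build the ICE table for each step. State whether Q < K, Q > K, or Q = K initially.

Q₀ = 8.371 vs Keq = 752.8 ⇒ Q<K, forward
Step 1:
                    G           B           C           E
  I           0.03898       9.886     0.03499      0.1063
  C           -0.0307      0.0307      0.0307     0.01535
  E          0.008281       9.917     0.06569      0.1216
  solve Keq expr → x = 0.01535; check Q = 752.8
Then add 0.01473 M of E.
Step 2:
                    G           B           C           E
  I          0.008281       9.917     0.06569      0.1364
  C        4.2338e-04 -4.2338e-04 -4.2338e-04 -2.1169e-04
  E          0.008704       9.916     0.06527      0.1362
  solve Keq expr → x = -2.1169e-04; check Q = 752.8

Q₀ = 8.371; Q < K (proceeds forward)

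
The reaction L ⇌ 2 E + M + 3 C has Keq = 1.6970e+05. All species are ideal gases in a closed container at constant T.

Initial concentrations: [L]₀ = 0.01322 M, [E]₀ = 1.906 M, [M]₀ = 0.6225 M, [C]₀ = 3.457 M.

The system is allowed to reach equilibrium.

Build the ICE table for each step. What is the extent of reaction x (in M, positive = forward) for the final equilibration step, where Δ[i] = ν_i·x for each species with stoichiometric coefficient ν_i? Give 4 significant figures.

Q₀ = 7067 vs Keq = 1.6970e+05 ⇒ Q<K, forward
Step 1:
                  L         E         M         C
  Initial   0.01322     1.906    0.6225     3.457
  Change   -0.01262   0.02525   0.01262   0.03787
  Equil   5.9586e-04     1.931    0.6351     3.495
  solve Keq expr → x = 0.01262; check Q = 1.6970e+05

x = 0.01262 M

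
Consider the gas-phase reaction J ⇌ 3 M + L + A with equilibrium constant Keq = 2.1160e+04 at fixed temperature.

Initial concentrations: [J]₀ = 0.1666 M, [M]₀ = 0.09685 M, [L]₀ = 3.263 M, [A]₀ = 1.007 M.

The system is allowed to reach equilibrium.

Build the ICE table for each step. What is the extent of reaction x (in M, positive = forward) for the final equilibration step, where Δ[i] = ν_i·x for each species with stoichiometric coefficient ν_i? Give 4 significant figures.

Q₀ = 0.01792 vs Keq = 2.1160e+04 ⇒ Q<K, forward
Step 1:
                    J           M           L           A
  I            0.1666     0.09685       3.263       1.007
  C           -0.1666      0.4997      0.1666      0.1666
  E        4.0376e-05      0.5965        3.43       1.174
  solve Keq expr → x = 0.1666; check Q = 2.1160e+04

x = 0.1666 M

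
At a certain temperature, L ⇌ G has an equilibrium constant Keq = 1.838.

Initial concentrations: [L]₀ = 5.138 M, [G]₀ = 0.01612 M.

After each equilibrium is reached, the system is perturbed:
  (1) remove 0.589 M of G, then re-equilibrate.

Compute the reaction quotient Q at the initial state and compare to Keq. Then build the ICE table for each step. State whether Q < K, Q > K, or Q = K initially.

Q₀ = 0.003137; Q < K (proceeds forward)

Q₀ = 0.003137 vs Keq = 1.838 ⇒ Q<K, forward
Step 1:
                    L           G
  I             5.138     0.01612
  C            -3.322       3.322
  E             1.816       3.338
  solve Keq expr → x = 3.322; check Q = 1.838
Then remove 0.589 M of G.
Step 2:
                    L           G
  I             1.816       2.749
  C           -0.2075      0.2075
  E             1.609       2.957
  solve Keq expr → x = 0.2075; check Q = 1.838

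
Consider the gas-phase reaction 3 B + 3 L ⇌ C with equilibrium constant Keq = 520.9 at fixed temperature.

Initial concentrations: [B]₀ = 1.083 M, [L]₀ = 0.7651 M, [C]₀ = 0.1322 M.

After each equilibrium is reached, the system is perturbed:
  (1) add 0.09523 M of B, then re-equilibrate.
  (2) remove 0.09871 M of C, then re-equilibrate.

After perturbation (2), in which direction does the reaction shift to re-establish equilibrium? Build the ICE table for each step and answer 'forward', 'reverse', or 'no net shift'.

Direction: forward

Q₀ = 0.2324 vs Keq = 520.9 ⇒ Q<K, forward
Step 1:
                  B         L         C
  Initial     1.083    0.7651    0.1322
  Change    -0.5908   -0.5908    0.1969
  Equil      0.4922    0.1743    0.3291
  solve Keq expr → x = 0.1969; check Q = 520.9
Then add 0.09523 M of B.
Step 2:
                  B         L         C
  Initial    0.5875    0.1743    0.3291
  Change   -0.02159  -0.02159  0.007196
  Equil      0.5659    0.1527    0.3363
  solve Keq expr → x = 0.007196; check Q = 520.9
Then remove 0.09871 M of C.
Step 3:
                  B         L         C
  Initial    0.5659    0.1527    0.2376
  Change   -0.01274  -0.01274  0.004248
  Equil      0.5531      0.14    0.2419
  solve Keq expr → x = 0.004248; check Q = 520.9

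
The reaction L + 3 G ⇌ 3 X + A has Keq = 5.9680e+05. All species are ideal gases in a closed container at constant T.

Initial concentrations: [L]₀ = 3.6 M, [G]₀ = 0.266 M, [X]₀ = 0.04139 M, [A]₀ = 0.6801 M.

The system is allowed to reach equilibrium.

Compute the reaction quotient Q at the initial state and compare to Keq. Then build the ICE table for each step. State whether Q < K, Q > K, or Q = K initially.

Q₀ = 7.1172e-04 vs Keq = 5.9680e+05 ⇒ Q<K, forward
Step 1:
                  L         G         X         A
  init          3.6     0.266   0.04139    0.6801
  Δ        -0.08794   -0.2638    0.2638   0.08794
  eq          3.512  0.002184    0.3052     0.768
  solve Keq expr → x = 0.08794; check Q = 5.9680e+05

Q₀ = 7.1172e-04; Q < K (proceeds forward)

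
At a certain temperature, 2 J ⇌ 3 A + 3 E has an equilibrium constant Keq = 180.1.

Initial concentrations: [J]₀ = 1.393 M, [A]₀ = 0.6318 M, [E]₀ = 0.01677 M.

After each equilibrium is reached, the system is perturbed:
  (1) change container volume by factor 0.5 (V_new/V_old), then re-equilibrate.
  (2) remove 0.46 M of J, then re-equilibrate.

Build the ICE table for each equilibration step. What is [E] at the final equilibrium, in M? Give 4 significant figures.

Q₀ = 6.1297e-07 vs Keq = 180.1 ⇒ Q<K, forward
Step 1:
                    J           A           E
  Initial       1.393      0.6318     0.01677
  Change      -0.9807       1.471       1.471
  Equil        0.4123       2.103       1.488
  solve Keq expr → x = 0.4903; check Q = 180.1
Then change container volume by factor 0.5 (V_new/V_old).
Step 2:
                    J           A           E
  Initial      0.8247       4.206       2.976
  Change       0.5748     -0.8622     -0.8622
  Equil         1.399       3.343       2.113
  solve Keq expr → x = -0.2874; check Q = 180.1
Then remove 0.46 M of J.
Step 3:
                    J           A           E
  Initial      0.9395       3.343       2.113
  Change       0.1419     -0.2128     -0.2128
  Equil         1.081       3.131         1.9
  solve Keq expr → x = -0.07094; check Q = 180.1

[E]_eq = 1.9 M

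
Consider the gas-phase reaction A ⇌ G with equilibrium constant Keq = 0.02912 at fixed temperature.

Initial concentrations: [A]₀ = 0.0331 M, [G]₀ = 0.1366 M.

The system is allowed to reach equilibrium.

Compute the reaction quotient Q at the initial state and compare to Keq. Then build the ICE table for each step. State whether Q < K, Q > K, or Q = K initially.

Q₀ = 4.127 vs Keq = 0.02912 ⇒ Q>K, reverse
Step 1:
                  A         G
  init       0.0331    0.1366
  Δ          0.1318   -0.1318
  eq         0.1649  0.004802
  solve Keq expr → x = -0.1318; check Q = 0.02912

Q₀ = 4.127; Q > K (proceeds reverse)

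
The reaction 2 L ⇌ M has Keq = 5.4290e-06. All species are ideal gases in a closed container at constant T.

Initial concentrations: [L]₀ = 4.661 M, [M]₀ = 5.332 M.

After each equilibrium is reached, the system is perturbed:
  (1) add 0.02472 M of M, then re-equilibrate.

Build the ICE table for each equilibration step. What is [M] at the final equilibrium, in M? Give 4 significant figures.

[M]_eq = 0.001283 M

Q₀ = 0.2454 vs Keq = 5.4290e-06 ⇒ Q>K, reverse
Step 1:
                   L          M
  init         4.661      5.332
  Δ            10.66     -5.331
  eq           15.32   0.001275
  solve Keq expr → x = -5.331; check Q = 5.4290e-06
Then add 0.02472 M of M.
Step 2:
                   L          M
  init         15.32    0.02599
  Δ          0.04942   -0.02471
  eq           15.37   0.001283
  solve Keq expr → x = -0.02471; check Q = 5.4290e-06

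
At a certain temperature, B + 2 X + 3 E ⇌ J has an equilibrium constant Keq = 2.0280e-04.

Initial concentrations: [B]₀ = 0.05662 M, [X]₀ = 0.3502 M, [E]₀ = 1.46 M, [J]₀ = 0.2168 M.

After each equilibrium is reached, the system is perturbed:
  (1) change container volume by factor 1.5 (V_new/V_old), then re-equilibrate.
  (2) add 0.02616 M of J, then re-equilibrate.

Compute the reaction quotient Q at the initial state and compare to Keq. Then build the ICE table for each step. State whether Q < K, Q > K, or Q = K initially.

Q₀ = 10.03 vs Keq = 2.0280e-04 ⇒ Q>K, reverse
Step 1:
                  B         X         E         J
  Initial   0.05662    0.3502      1.46    0.2168
  Change     0.2165     0.433    0.6494   -0.2165
  Equil      0.2731    0.7832     2.109 3.1886e-04
  solve Keq expr → x = -0.2165; check Q = 2.0280e-04
Then change container volume by factor 1.5 (V_new/V_old).
Step 2:
                  B         X         E         J
  Initial    0.1821    0.5221     1.406 2.1257e-04
  Change  1.8448e-04 3.6896e-04 5.5344e-04 -1.8448e-04
  Equil      0.1823    0.5225     1.407 2.8094e-05
  solve Keq expr → x = -1.8448e-04; check Q = 2.0280e-04
Then add 0.02616 M of J.
Step 3:
                  B         X         E         J
  Initial    0.1823    0.5225     1.407   0.02619
  Change    0.02614   0.05228   0.07843  -0.02614
  Equil      0.2084    0.5748     1.485 4.5746e-05
  solve Keq expr → x = -0.02614; check Q = 2.0280e-04

Q₀ = 10.03; Q > K (proceeds reverse)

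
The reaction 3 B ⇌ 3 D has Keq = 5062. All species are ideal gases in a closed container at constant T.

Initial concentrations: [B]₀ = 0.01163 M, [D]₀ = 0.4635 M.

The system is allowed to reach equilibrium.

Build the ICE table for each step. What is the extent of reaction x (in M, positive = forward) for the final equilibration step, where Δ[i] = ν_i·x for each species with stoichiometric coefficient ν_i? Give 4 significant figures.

Q₀ = 6.3301e+04 vs Keq = 5062 ⇒ Q>K, reverse
Step 1:
                   B          D
  Initial    0.01163     0.4635
  Change     0.01452   -0.01452
  Equil      0.02615      0.449
  solve Keq expr → x = -0.00484; check Q = 5062

x = -0.00484 M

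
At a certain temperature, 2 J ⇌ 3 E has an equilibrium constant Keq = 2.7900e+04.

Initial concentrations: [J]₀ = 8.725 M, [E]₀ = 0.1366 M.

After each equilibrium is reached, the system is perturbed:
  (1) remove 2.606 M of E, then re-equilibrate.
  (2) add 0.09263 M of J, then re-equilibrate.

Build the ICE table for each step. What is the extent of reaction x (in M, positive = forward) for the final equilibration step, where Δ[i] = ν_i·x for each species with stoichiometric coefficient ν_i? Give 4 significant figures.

x = 0.04439 M

Q₀ = 3.3483e-05 vs Keq = 2.7900e+04 ⇒ Q<K, forward
Step 1:
                   J          E
  init         8.725     0.1366
  Δ            -8.45      12.68
  eq          0.2746      12.81
  solve Keq expr → x = 4.225; check Q = 2.7900e+04
Then remove 2.606 M of E.
Step 2:
                   J          E
  init        0.2746      10.21
  Δ         -0.07607     0.1141
  eq          0.1985      10.32
  solve Keq expr → x = 0.03803; check Q = 2.7900e+04
Then add 0.09263 M of J.
Step 3:
                   J          E
  init        0.2911      10.32
  Δ         -0.08878     0.1332
  eq          0.2023      10.45
  solve Keq expr → x = 0.04439; check Q = 2.7900e+04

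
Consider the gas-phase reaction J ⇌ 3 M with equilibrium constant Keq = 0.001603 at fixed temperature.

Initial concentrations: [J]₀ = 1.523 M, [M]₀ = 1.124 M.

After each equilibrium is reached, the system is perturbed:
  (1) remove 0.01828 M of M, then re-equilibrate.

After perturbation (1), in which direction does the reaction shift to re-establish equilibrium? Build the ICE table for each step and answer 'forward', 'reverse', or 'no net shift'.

Direction: forward

Q₀ = 0.9324 vs Keq = 0.001603 ⇒ Q>K, reverse
Step 1:
                  J         M
  init        1.523     1.124
  Δ          0.3268   -0.9803
  eq           1.85    0.1437
  solve Keq expr → x = -0.3268; check Q = 0.001603
Then remove 0.01828 M of M.
Step 2:
                  J         M
  init         1.85    0.1254
  Δ       -0.006041   0.01812
  eq          1.844    0.1435
  solve Keq expr → x = 0.006041; check Q = 0.001603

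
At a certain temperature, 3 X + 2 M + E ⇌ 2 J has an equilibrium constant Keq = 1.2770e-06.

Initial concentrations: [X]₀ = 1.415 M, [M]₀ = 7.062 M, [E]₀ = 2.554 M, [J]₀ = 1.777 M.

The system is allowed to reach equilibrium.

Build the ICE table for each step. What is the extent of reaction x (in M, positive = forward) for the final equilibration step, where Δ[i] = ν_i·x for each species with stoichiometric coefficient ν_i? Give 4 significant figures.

x = -0.8196 M

Q₀ = 0.00875 vs Keq = 1.2770e-06 ⇒ Q>K, reverse
Step 1:
                  X         M         E         J
  I           1.415     7.062     2.554     1.777
  C           2.459     1.639    0.8196    -1.639
  E           3.874     8.701     3.374    0.1377
  solve Keq expr → x = -0.8196; check Q = 1.2770e-06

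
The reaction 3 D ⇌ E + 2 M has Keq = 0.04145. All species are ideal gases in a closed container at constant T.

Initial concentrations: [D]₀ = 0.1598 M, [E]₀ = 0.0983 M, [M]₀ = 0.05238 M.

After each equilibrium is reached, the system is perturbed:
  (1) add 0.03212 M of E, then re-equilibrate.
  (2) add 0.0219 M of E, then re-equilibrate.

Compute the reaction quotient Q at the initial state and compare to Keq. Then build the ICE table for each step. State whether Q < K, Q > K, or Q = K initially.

Q₀ = 0.06609; Q > K (proceeds reverse)

Q₀ = 0.06609 vs Keq = 0.04145 ⇒ Q>K, reverse
Step 1:
                  D         E         M
  I          0.1598    0.0983   0.05238
  C        0.009557 -0.003186 -0.006371
  E          0.1694   0.09511   0.04601
  solve Keq expr → x = -0.003186; check Q = 0.04145
Then add 0.03212 M of E.
Step 2:
                  D         E         M
  I          0.1694    0.1272   0.04601
  C        0.005781 -0.001927 -0.003854
  E          0.1751    0.1253   0.04215
  solve Keq expr → x = -0.001927; check Q = 0.04145
Then add 0.0219 M of E.
Step 3:
                  D         E         M
  I          0.1751    0.1472   0.04215
  C        0.003116 -0.001039 -0.002078
  E          0.1783    0.1462   0.04008
  solve Keq expr → x = -0.001039; check Q = 0.04145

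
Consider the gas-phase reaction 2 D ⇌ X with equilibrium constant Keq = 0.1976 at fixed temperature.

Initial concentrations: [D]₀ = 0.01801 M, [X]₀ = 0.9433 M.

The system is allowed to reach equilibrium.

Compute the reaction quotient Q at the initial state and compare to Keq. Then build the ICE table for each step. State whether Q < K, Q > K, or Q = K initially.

Q₀ = 2908 vs Keq = 0.1976 ⇒ Q>K, reverse
Step 1:
                    D           X
  init        0.01801      0.9433
  Δ             1.251     -0.6253
  eq            1.269       0.318
  solve Keq expr → x = -0.6253; check Q = 0.1976

Q₀ = 2908; Q > K (proceeds reverse)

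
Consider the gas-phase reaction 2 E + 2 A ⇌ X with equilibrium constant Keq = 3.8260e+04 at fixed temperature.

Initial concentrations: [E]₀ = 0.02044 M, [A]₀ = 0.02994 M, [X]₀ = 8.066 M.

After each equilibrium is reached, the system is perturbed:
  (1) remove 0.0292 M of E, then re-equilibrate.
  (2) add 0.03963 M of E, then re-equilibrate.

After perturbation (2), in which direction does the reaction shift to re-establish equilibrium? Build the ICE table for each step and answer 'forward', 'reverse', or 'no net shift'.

Q₀ = 2.1537e+07 vs Keq = 3.8260e+04 ⇒ Q>K, reverse
Step 1:
                    E           A           X
  Initial     0.02044     0.02994       8.066
  Change      0.09522     0.09522    -0.04761
  Equil        0.1157      0.1252       8.018
  solve Keq expr → x = -0.04761; check Q = 3.8260e+04
Then remove 0.0292 M of E.
Step 2:
                    E           A           X
  Initial     0.08646      0.1252       8.018
  Change      0.01602     0.01602   -0.008011
  Equil        0.1025      0.1412        8.01
  solve Keq expr → x = -0.008011; check Q = 3.8260e+04
Then add 0.03963 M of E.
Step 3:
                    E           A           X
  Initial      0.1421      0.1412        8.01
  Change     -0.02132    -0.02132     0.01066
  Equil        0.1208      0.1199       8.021
  solve Keq expr → x = 0.01066; check Q = 3.8260e+04

Direction: forward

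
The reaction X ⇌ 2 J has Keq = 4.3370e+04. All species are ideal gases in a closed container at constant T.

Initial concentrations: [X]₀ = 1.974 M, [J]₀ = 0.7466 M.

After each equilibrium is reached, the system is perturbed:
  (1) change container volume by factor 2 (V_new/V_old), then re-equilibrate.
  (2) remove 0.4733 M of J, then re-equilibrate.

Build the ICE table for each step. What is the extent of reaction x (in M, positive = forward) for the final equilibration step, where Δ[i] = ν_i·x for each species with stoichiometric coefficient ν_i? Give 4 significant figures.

Q₀ = 0.2824 vs Keq = 4.3370e+04 ⇒ Q<K, forward
Step 1:
                    X           J
  I             1.974      0.7466
  C            -1.973       3.947
  E        5.0795e-04       4.694
  solve Keq expr → x = 1.973; check Q = 4.3370e+04
Then change container volume by factor 2 (V_new/V_old).
Step 2:
                    X           J
  I        2.5397e-04       2.347
  C       -1.2696e-04  2.5392e-04
  E        1.2701e-04       2.347
  solve Keq expr → x = 1.2696e-04; check Q = 4.3370e+04
Then remove 0.4733 M of J.
Step 3:
                    X           J
  I        1.2701e-04       1.874
  C       -4.6054e-05  9.2108e-05
  E        8.0961e-05       1.874
  solve Keq expr → x = 4.6054e-05; check Q = 4.3370e+04

x = 4.6054e-05 M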